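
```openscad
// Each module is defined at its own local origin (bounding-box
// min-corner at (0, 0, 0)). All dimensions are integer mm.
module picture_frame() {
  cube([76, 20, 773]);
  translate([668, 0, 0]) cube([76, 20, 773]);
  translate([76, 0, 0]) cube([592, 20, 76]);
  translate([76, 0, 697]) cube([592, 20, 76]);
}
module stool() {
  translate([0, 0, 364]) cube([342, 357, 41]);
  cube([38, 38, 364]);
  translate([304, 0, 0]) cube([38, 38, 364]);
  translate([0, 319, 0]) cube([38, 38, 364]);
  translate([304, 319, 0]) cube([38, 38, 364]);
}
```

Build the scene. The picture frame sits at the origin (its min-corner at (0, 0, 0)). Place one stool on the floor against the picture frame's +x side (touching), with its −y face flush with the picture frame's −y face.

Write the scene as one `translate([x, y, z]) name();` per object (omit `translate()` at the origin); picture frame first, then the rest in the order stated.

picture_frame();
translate([744, 0, 0]) stool();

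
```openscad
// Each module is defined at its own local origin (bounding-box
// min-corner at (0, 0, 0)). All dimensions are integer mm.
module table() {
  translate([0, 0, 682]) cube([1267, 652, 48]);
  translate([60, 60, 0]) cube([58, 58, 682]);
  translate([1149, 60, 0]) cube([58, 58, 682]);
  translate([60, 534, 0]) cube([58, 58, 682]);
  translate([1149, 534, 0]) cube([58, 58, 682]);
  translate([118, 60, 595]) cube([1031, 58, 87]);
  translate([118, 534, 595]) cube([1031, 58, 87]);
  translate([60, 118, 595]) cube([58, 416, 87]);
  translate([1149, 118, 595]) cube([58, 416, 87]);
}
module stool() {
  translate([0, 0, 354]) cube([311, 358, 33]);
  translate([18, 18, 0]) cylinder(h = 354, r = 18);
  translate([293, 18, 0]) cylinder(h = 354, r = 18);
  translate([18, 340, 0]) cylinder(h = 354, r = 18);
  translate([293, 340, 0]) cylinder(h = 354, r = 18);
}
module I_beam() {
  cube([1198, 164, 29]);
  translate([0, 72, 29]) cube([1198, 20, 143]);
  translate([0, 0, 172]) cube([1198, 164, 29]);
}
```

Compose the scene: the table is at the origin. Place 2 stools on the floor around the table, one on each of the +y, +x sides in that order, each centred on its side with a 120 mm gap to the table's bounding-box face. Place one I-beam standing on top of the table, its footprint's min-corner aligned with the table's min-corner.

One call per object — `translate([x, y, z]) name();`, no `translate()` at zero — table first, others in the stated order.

table();
translate([478, 772, 0]) stool();
translate([1387, 147, 0]) stool();
translate([0, 0, 730]) I_beam();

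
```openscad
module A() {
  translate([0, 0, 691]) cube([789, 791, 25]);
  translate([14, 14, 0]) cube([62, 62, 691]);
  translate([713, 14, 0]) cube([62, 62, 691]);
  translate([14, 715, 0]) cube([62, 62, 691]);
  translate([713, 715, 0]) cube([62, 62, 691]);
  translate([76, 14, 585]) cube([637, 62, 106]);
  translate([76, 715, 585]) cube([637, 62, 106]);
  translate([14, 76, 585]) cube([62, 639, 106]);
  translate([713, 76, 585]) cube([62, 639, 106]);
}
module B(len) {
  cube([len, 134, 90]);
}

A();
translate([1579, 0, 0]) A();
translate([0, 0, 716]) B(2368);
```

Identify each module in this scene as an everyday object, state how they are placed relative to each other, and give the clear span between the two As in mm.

A is a table. B is a beam. A beam spans the tops of two tables. The clear span between the two tables is 790 mm.

Second table starts at x = 1579; first ends at x = 789; clear span = 1579 − 789 = 790 mm.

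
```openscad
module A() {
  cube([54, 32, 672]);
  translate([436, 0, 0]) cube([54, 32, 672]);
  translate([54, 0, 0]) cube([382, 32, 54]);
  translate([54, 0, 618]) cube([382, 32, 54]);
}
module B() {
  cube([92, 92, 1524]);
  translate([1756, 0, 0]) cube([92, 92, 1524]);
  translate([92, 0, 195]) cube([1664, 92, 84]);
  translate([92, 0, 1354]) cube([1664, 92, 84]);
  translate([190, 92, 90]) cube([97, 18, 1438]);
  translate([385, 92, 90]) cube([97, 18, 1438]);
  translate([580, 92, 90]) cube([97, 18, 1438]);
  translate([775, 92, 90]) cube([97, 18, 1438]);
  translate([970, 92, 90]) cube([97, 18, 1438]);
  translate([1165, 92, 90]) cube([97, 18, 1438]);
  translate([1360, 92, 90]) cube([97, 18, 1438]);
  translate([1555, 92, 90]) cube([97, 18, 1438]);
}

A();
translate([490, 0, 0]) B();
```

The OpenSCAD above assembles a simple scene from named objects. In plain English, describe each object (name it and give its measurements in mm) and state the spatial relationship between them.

A is a rectangular picture frame lying in the x–z plane (depth along y). The opening is 382 mm wide (x) by 564 mm tall (z), surrounded by a border 54 mm wide on all four sides. The frame is 32 mm deep and is made of two full-height vertical stiles with two horizontal rails fitted between them.

B is a fence section. Two 92×92 mm posts, 1524 mm tall, stand on the floor with a clear span of 1664 mm between their inner faces. Two horizontal rails of 92×84 mm section span the gap between the posts with their undersides at z = 195 mm and z = 1354 mm, flush with the posts' −y face. 8 pickets, each 97 mm wide, 18 mm thick and 1438 mm tall, are fixed to the +y face of the rails with their bottoms at z = 90 mm, evenly spaced across the span with equal gaps (rounded down to the nearest mm) at the −x end and between each pair — any rounding remainder accumulates at the +x end.

The fence section is against the picture frame's +x side, with their −y faces flush.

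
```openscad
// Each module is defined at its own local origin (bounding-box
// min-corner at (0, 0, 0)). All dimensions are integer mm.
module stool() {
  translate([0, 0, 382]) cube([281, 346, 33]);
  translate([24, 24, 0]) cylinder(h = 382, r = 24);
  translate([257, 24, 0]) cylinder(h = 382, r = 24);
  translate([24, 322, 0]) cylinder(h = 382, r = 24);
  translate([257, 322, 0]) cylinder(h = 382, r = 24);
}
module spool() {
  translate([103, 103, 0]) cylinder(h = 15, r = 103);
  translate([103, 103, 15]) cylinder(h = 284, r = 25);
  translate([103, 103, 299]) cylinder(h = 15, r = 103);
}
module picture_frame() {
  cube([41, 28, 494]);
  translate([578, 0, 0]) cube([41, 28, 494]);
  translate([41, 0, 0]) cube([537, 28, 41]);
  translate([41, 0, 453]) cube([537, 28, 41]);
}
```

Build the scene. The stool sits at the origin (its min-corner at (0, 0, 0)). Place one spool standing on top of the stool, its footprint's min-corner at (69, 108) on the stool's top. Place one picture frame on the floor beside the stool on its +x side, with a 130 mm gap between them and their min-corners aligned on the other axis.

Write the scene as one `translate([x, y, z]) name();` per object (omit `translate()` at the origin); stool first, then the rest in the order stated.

stool();
translate([69, 108, 415]) spool();
translate([411, 0, 0]) picture_frame();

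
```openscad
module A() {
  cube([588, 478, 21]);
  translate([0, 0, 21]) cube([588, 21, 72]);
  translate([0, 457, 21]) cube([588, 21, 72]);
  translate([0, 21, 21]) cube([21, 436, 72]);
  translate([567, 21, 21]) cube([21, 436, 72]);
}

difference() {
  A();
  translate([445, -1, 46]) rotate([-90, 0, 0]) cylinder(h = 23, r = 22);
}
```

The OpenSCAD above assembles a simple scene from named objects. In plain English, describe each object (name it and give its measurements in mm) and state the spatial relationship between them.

A is an open-topped rectangular box: outside dimensions 588×478×93 mm, with a uniform wall and base thickness of 21 mm. The base is a full 588×478 slab on the floor; four walls sit on top of the base. The front and back walls (the −y and +y sides) span the full width; the two side walls fit between them.

The open box has a circular hole of radius 22 mm through its front wall, centred at (x = 445, z = 46).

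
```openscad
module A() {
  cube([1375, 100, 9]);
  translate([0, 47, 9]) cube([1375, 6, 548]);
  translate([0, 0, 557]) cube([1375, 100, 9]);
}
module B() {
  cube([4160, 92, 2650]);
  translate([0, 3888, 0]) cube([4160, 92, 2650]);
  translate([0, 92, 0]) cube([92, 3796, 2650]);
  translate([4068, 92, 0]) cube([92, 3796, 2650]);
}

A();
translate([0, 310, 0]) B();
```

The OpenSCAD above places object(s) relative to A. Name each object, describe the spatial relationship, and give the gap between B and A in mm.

The house frame's nearest face is 210 mm from the I-beam's +y face.

A is an I-beam. B is a house frame. The house frame is on the floor beside the I-beam on its +y side. The gap between the house frame and the I-beam is 210 mm.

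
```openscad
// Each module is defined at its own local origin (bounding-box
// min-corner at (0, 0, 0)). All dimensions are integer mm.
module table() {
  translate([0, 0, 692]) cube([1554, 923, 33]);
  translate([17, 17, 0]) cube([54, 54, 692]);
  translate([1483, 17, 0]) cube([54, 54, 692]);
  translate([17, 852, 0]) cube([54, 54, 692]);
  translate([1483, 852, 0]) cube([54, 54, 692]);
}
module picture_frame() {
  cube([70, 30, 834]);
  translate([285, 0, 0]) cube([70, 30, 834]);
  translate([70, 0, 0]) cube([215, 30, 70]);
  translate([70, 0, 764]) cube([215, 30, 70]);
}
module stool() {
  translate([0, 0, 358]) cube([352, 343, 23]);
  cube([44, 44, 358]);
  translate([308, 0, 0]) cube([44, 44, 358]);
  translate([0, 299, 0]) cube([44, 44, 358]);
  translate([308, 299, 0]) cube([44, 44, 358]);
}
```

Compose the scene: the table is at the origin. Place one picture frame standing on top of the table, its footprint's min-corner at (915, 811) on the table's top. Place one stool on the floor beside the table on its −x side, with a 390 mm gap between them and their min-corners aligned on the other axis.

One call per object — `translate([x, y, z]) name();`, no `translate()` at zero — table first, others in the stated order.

table();
translate([915, 811, 725]) picture_frame();
translate([-742, 0, 0]) stool();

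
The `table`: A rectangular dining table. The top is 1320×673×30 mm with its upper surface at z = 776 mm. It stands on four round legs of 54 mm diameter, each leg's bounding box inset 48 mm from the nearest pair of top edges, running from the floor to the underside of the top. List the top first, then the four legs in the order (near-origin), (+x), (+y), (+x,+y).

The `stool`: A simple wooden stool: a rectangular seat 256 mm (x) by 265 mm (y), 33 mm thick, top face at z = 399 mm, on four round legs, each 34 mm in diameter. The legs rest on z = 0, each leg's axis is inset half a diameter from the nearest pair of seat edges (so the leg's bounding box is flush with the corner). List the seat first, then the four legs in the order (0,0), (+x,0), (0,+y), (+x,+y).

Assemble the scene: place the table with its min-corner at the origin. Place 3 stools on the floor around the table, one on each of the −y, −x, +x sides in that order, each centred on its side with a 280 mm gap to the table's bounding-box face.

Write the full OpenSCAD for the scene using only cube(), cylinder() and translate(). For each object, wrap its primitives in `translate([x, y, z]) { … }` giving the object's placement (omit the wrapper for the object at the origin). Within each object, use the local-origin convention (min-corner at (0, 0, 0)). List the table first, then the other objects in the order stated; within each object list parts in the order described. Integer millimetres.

translate([0, 0, 746]) cube([1320, 673, 30]);
translate([75, 75, 0]) cylinder(h = 746, r = 27);
translate([1245, 75, 0]) cylinder(h = 746, r = 27);
translate([75, 598, 0]) cylinder(h = 746, r = 27);
translate([1245, 598, 0]) cylinder(h = 746, r = 27);
translate([532, -545, 0]) {
  translate([0, 0, 366]) cube([256, 265, 33]);
  translate([17, 17, 0]) cylinder(h = 366, r = 17);
  translate([239, 17, 0]) cylinder(h = 366, r = 17);
  translate([17, 248, 0]) cylinder(h = 366, r = 17);
  translate([239, 248, 0]) cylinder(h = 366, r = 17);
}
translate([-536, 204, 0]) {
  translate([0, 0, 366]) cube([256, 265, 33]);
  translate([17, 17, 0]) cylinder(h = 366, r = 17);
  translate([239, 17, 0]) cylinder(h = 366, r = 17);
  translate([17, 248, 0]) cylinder(h = 366, r = 17);
  translate([239, 248, 0]) cylinder(h = 366, r = 17);
}
translate([1600, 204, 0]) {
  translate([0, 0, 366]) cube([256, 265, 33]);
  translate([17, 17, 0]) cylinder(h = 366, r = 17);
  translate([239, 17, 0]) cylinder(h = 366, r = 17);
  translate([17, 248, 0]) cylinder(h = 366, r = 17);
  translate([239, 248, 0]) cylinder(h = 366, r = 17);
}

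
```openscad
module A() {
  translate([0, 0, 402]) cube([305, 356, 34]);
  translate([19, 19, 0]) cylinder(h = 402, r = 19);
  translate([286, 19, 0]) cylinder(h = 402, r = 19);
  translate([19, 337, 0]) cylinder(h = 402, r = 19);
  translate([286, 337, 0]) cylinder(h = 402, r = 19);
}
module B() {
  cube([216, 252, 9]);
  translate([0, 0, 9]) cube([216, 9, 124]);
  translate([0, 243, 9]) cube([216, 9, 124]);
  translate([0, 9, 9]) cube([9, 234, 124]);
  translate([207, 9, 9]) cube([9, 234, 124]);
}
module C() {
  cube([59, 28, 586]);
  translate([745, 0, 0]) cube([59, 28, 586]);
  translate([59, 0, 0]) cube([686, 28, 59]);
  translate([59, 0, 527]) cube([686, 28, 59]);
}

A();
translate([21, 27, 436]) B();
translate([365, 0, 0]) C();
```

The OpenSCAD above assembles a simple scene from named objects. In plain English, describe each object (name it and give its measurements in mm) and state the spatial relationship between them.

A is a four-legged stool. The seat is 305×356 mm, 34 mm thick, top at z = 436 mm. It stands on four round legs, each 38 mm in diameter, from z = 0 to the seat underside, each leg's axis is inset half a diameter from the nearest pair of seat edges (so the leg's bounding box is flush with the corner).

B is an open storage box with external size 216×252×133 mm and wall thickness 9 mm (the base is also 9 mm thick). The base covers the whole footprint; the four walls stand on the base, with the y-facing walls full-width and the x-facing walls fitting between their inner faces.

C is a picture frame with a 686×468 mm rectangular opening (x by z) and a uniform 59 mm border on every side. Frame depth is 28 mm along y. It is built from two vertical stiles running the full outside height and two horizontal rails spanning the gap between the stiles.

The open box is on top of the stool. The picture frame is on the floor beside the stool on its +x side.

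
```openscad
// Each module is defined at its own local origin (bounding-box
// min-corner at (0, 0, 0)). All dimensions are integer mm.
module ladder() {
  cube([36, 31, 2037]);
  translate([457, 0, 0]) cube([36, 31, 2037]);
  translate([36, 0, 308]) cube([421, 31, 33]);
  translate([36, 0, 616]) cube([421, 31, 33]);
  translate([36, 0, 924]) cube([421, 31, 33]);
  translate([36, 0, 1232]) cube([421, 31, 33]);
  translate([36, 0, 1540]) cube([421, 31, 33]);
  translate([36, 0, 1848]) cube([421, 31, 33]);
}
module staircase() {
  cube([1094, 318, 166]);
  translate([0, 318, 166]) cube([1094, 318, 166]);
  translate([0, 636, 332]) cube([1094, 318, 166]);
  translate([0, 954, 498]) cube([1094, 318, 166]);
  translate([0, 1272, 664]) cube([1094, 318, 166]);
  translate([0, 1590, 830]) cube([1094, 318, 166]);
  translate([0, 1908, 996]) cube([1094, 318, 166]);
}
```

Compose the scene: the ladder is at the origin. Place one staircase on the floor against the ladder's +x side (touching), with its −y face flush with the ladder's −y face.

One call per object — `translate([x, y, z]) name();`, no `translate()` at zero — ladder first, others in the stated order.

ladder();
translate([493, 0, 0]) staircase();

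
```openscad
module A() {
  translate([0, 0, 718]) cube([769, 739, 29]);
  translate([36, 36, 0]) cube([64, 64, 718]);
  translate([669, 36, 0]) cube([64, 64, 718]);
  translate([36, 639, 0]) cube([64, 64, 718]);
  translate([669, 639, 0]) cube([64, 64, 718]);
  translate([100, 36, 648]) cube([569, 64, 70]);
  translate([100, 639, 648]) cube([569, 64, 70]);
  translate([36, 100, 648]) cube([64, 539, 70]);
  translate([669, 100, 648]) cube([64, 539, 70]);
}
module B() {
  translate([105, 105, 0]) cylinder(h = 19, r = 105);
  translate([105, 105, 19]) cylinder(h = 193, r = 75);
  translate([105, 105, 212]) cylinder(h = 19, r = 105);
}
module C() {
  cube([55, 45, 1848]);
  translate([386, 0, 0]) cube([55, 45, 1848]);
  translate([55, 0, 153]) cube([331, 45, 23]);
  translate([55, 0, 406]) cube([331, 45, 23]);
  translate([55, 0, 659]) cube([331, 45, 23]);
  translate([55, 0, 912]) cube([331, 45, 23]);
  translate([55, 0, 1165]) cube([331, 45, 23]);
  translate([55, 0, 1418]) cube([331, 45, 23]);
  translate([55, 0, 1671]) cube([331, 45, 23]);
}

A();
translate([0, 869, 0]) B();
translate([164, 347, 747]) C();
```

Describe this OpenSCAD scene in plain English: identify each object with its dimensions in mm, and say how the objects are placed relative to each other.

A is a rectangular dining table. The top is 769×739×29 mm with its upper surface at z = 747 mm. It stands on four 64×64 mm square legs, each inset 36 mm from the nearest pair of top edges, running from the floor to the underside of the top. Four apron rails, 64 mm thick and 70 mm tall, run between adjacent legs with their top edges flush with the underside of the top and their outer faces flush with the legs' outer faces.

B is a spool: two coaxial disc flanges of radius 105 mm and thickness 19 mm, joined by a core cylinder of radius 75 mm and height 193 mm. The lower flange rests on z = 0 and the three cylinders share a vertical axis.

C is a wooden ladder with two side rails of 55×45 mm section and 1848 mm height, set 441 mm apart overall. Between them run 7 rectangular rungs (45 mm deep, 23 mm thick), front faces flush with the rails' −y face. The bottom of the first rung is 153 mm above the floor and each subsequent rung is 253 mm higher than the one below.

The spool is on the floor beside the table on its +y side. The ladder is on top of the table, centred.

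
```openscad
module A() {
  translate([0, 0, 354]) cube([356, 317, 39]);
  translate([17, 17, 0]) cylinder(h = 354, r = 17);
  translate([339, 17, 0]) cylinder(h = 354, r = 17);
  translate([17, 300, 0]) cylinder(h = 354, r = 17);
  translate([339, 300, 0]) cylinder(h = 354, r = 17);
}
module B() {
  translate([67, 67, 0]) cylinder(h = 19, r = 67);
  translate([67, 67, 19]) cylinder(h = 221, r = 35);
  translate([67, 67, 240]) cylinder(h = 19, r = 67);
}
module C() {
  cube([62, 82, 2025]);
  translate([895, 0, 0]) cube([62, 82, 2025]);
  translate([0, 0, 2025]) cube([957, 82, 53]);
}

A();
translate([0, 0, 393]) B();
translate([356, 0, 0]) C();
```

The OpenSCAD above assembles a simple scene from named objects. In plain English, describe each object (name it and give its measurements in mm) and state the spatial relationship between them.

A is a simple wooden stool: a rectangular seat 356 mm (x) by 317 mm (y), 39 mm thick, top face at z = 393 mm, on four round legs, each 34 mm in diameter. The legs rest on z = 0, each leg's axis is inset half a diameter from the nearest pair of seat edges (so the leg's bounding box is flush with the corner).

B is a spool: two coaxial disc flanges of radius 67 mm and thickness 19 mm, joined by a core cylinder of radius 35 mm and height 221 mm. The lower flange rests on z = 0 and the three cylinders share a vertical axis.

C is a rectangular door frame: two vertical jambs of 62×82 mm section, 2025 mm tall, with a clear opening 833 mm wide between their inner faces. A header 53 mm tall and 82 mm deep lies on top of the jambs and spans the full outside width.

The spool is on top of the stool. The door frame is against the stool's +x side, with their −y faces flush.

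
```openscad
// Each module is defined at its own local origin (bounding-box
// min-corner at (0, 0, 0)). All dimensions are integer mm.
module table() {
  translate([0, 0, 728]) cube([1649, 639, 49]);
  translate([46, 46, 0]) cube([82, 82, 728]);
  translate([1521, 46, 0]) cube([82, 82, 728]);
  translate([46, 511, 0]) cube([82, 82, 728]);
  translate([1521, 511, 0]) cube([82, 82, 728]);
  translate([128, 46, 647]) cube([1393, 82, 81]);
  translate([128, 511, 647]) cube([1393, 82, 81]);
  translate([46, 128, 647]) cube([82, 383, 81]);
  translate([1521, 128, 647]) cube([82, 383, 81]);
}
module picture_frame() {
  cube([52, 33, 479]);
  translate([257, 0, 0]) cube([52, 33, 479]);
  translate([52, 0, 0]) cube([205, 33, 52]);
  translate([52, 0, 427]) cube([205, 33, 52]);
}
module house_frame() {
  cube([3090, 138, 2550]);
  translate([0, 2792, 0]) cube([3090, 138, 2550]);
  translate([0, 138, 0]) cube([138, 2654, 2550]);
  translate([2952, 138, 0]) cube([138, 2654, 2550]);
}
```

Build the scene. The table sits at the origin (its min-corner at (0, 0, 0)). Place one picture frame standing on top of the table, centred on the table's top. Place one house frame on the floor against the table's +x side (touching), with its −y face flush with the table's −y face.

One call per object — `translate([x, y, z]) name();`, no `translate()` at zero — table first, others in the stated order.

table();
translate([670, 303, 777]) picture_frame();
translate([1649, 0, 0]) house_frame();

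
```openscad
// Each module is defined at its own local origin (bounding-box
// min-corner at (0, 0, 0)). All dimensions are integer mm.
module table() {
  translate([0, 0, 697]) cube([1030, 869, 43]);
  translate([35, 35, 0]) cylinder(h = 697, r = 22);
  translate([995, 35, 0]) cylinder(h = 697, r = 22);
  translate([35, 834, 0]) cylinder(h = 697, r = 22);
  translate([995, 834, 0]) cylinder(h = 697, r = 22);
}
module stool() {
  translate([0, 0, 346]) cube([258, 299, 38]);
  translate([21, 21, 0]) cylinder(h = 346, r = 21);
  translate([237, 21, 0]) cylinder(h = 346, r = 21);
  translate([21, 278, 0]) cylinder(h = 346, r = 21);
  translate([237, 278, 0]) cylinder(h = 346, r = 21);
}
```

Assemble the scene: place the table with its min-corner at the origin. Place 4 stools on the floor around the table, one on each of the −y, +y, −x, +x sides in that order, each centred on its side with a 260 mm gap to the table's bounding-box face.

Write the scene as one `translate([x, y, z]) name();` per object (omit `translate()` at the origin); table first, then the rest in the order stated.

table();
translate([386, -559, 0]) stool();
translate([386, 1129, 0]) stool();
translate([-518, 285, 0]) stool();
translate([1290, 285, 0]) stool();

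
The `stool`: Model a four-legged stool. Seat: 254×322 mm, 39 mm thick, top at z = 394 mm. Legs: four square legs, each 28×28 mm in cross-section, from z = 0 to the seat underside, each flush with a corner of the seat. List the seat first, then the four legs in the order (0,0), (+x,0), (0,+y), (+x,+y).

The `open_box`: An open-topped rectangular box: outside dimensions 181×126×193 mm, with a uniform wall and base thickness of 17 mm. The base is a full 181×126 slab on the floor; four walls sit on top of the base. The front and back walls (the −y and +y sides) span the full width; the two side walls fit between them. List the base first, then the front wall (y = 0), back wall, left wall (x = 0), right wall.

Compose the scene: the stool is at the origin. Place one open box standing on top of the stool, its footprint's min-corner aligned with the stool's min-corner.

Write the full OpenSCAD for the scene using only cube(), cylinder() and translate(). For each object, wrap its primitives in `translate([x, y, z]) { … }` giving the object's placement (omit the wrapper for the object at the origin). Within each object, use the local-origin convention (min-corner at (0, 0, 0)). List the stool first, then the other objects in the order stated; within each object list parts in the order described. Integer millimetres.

translate([0, 0, 355]) cube([254, 322, 39]);
cube([28, 28, 355]);
translate([226, 0, 0]) cube([28, 28, 355]);
translate([0, 294, 0]) cube([28, 28, 355]);
translate([226, 294, 0]) cube([28, 28, 355]);
translate([0, 0, 394]) {
  cube([181, 126, 17]);
  translate([0, 0, 17]) cube([181, 17, 176]);
  translate([0, 109, 17]) cube([181, 17, 176]);
  translate([0, 17, 17]) cube([17, 92, 176]);
  translate([164, 17, 17]) cube([17, 92, 176]);
}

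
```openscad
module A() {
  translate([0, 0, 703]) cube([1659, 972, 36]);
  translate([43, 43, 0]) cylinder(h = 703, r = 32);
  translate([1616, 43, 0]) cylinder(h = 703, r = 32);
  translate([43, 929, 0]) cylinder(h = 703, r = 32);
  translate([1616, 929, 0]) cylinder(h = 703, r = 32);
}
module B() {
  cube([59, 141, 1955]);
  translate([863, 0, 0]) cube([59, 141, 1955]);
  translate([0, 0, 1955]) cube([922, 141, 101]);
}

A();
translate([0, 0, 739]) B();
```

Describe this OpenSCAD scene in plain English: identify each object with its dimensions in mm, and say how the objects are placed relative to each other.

A is a rectangular dining table. The top is 1659×972×36 mm with its upper surface at z = 739 mm. It stands on four round legs of 64 mm diameter, each leg's bounding box inset 11 mm from the nearest pair of top edges, running from the floor to the underside of the top.

B is a door frame. The clear opening is 804 mm wide and 1955 mm high. Two 59 mm wide jambs, 141 mm deep, stand either side of the opening from the floor to the top of the opening. A 101 mm thick head sits across the top of both jambs, spanning the full outside width of the frame.

The door frame is on top of the table.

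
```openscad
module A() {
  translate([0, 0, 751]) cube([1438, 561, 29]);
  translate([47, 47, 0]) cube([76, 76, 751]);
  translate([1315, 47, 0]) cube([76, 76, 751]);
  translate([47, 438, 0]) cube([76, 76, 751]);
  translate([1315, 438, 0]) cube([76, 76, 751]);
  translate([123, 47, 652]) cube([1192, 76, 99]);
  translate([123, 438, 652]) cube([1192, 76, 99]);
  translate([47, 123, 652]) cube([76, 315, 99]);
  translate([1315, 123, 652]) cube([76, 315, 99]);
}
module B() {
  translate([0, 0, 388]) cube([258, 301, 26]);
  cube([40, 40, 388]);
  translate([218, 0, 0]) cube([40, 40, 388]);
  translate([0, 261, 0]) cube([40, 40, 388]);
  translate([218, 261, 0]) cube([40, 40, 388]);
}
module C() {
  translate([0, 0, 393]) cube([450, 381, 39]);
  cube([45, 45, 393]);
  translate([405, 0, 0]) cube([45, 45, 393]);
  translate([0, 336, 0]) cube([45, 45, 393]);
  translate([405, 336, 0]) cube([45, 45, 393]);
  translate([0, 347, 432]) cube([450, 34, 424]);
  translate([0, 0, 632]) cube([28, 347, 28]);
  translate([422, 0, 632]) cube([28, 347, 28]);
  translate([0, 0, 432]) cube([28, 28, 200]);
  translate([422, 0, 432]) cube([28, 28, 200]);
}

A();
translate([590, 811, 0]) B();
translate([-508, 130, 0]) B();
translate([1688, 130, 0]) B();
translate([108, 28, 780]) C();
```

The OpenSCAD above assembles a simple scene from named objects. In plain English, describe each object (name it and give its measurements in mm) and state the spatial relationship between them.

A is a rectangular dining table. The top is 1438×561×29 mm with its upper surface at z = 780 mm. It stands on four 76×76 mm square legs, each inset 47 mm from the nearest pair of top edges, running from the floor to the underside of the top. Four apron rails, 76 mm thick and 99 mm tall, run between adjacent legs with their top edges flush with the underside of the top and their outer faces flush with the legs' outer faces.

B is a simple wooden stool: a rectangular seat 258 mm (x) by 301 mm (y), 26 mm thick, top face at z = 414 mm, on four square legs, each 40×40 mm in cross-section. The legs rest on z = 0, each flush with a corner of the seat.

C is a chair. The seat is a 450×381×39 mm slab with its top at z = 432 mm, on four 45×45 mm corner legs (flush with the seat edges, standing on z = 0). A flat backrest 34 mm thick, 424 mm tall, spans the full seat width and rises from the seat top along its +y edge, rear face flush with the rear of the seat. Two armrests of 28×28 mm section run along each side from the seat's front edge to the front of the backrest, top faces 228 mm above the seat top and outer faces flush with the seat's x-edges; a 28×28 mm post under the front of each armrest stands on the seat at the front corner.

Three stools sit around the table at the +y, −x, +x sides. The chair is on top of the table.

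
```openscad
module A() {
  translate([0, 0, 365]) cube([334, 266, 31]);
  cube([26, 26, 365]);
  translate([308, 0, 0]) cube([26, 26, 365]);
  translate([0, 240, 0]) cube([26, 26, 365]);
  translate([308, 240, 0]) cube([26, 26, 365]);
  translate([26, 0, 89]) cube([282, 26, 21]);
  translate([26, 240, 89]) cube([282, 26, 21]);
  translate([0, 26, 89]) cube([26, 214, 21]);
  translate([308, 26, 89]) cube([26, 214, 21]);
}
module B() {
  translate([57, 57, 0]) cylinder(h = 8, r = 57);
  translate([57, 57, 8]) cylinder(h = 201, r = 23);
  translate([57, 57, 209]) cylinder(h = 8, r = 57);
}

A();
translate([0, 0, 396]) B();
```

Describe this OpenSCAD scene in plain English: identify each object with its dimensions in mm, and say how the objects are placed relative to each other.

A is a four-legged stool. The seat is a 334×266×31 mm slab whose top surface is at z = 396 mm; four square legs, each 26×26 mm in cross-section, run from the floor (z = 0) to the underside of the seat, each flush with a corner of the seat. Four stretchers, 26 mm wide and 21 mm tall, connect adjacent legs with their undersides at z = 89 mm, each running between the inner faces of the legs it joins and aligned with the legs' outer faces on the other axis.

B is a spool: two coaxial disc flanges of radius 57 mm and thickness 8 mm, joined by a core cylinder of radius 23 mm and height 201 mm. The lower flange rests on z = 0 and the three cylinders share a vertical axis.

The spool is on top of the stool.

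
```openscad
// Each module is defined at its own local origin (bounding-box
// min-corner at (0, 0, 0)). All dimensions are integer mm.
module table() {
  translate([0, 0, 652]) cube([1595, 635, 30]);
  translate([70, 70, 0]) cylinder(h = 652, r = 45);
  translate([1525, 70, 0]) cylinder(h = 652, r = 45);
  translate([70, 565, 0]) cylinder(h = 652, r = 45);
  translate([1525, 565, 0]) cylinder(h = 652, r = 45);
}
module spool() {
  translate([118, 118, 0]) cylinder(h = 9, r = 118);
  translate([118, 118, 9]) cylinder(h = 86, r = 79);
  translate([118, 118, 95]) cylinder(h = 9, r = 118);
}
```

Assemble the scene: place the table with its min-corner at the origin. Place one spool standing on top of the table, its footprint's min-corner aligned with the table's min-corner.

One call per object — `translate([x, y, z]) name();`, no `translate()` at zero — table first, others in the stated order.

table();
translate([0, 0, 682]) spool();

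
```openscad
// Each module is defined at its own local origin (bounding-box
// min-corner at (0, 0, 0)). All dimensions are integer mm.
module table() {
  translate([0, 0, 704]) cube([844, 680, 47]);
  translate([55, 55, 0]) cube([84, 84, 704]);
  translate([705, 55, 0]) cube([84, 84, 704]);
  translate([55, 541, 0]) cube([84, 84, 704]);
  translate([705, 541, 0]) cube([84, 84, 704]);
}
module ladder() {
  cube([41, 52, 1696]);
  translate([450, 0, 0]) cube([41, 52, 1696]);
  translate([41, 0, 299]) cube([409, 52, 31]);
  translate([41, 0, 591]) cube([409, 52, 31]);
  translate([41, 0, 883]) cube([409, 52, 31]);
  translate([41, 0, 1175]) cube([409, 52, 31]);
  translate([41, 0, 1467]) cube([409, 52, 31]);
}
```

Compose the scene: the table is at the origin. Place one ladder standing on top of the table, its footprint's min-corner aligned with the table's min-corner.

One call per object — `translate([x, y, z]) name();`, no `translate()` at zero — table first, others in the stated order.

table();
translate([0, 0, 751]) ladder();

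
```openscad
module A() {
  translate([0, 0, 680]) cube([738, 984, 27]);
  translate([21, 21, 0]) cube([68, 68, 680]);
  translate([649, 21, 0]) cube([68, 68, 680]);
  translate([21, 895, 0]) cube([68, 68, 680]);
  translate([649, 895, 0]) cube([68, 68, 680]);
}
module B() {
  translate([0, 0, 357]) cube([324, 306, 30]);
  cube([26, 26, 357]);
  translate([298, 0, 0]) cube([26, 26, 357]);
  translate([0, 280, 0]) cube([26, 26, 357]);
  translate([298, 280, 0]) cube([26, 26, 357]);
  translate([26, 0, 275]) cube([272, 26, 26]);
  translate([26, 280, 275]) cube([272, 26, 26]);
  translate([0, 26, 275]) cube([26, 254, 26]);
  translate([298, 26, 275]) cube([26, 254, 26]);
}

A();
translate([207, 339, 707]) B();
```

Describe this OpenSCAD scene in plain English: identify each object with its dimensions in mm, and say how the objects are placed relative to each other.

A is a table: top 738 mm (x) × 984 mm (y), 27 mm thick, upper face at z = 707 mm, on four 68×68 mm square legs, each inset 21 mm from the nearest pair of top edges, running from z = 0 to the bottom of the top.

B is a simple wooden stool: a rectangular seat 324 mm (x) by 306 mm (y), 30 mm thick, top face at z = 387 mm, on four square legs, each 26×26 mm in cross-section. The legs rest on z = 0, each flush with a corner of the seat. Four stretchers, 26 mm wide and 26 mm tall, connect adjacent legs with their undersides at z = 275 mm, each running between the inner faces of the legs it joins and aligned with the legs' outer faces on the other axis.

The stool is on top of the table, centred.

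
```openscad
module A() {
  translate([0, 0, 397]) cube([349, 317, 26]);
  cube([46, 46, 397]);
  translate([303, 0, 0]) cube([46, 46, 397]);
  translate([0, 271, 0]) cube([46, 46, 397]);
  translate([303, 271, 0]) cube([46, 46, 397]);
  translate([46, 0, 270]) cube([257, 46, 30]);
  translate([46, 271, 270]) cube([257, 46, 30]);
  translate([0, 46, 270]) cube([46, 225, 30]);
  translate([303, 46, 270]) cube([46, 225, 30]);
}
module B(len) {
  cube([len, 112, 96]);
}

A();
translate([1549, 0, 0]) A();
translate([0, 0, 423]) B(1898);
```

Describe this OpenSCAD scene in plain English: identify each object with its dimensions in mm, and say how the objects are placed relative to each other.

A is a simple wooden stool: a rectangular seat 349 mm (x) by 317 mm (y), 26 mm thick, top face at z = 423 mm, on four square legs, each 46×46 mm in cross-section. The legs rest on z = 0, each flush with a corner of the seat. Four stretchers, 46 mm wide and 30 mm tall, connect adjacent legs with their undersides at z = 270 mm, each running between the inner faces of the legs it joins and aligned with the legs' outer faces on the other axis.

B is a rectangular beam 1898 mm long (x), 112 mm deep (y), 96 mm thick (z).

The beam spans the tops of two stools placed 1200 mm apart, resting at z = 423 mm.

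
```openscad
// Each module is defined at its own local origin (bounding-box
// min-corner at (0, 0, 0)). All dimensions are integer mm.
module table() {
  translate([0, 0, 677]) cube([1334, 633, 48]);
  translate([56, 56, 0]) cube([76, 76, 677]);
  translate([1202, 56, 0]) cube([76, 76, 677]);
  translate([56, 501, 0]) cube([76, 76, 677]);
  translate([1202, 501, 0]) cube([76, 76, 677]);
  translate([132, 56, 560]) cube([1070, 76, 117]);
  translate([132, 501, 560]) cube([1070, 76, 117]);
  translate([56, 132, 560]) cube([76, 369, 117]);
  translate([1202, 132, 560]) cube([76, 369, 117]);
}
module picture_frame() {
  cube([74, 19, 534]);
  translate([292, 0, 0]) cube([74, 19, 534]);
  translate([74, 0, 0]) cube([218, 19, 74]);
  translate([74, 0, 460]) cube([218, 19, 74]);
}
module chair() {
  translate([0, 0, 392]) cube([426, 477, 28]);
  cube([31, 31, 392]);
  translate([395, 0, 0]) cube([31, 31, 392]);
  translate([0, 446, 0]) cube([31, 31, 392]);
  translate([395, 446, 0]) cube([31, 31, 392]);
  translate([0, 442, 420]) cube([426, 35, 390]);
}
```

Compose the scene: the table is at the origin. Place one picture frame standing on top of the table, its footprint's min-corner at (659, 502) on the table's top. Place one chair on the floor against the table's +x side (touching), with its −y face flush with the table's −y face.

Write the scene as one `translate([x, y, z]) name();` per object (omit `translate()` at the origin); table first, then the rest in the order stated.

table();
translate([659, 502, 725]) picture_frame();
translate([1334, 0, 0]) chair();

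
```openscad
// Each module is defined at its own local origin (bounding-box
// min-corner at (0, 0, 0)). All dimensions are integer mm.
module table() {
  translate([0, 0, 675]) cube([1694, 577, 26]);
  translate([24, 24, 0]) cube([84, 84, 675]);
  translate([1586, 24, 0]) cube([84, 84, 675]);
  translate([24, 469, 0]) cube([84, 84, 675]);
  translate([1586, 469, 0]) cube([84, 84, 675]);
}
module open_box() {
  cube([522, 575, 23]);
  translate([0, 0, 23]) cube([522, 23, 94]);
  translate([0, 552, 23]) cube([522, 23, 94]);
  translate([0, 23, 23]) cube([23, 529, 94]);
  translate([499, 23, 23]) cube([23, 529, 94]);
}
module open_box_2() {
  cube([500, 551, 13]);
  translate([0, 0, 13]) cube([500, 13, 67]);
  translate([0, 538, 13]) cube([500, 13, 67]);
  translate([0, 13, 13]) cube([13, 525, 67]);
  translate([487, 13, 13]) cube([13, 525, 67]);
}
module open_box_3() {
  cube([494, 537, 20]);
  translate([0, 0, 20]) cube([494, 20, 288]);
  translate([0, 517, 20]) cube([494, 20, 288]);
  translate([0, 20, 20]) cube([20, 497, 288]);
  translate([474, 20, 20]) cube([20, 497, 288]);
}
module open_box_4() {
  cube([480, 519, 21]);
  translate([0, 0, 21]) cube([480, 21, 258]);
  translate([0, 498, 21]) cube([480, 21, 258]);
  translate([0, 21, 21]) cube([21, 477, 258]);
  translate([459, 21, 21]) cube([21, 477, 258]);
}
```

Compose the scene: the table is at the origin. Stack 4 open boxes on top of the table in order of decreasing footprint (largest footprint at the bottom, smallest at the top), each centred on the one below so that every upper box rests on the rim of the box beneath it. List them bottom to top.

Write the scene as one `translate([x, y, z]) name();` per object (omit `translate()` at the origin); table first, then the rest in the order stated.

table();
translate([586, 1, 701]) open_box();
translate([597, 13, 818]) open_box_2();
translate([600, 20, 898]) open_box_3();
translate([607, 29, 1206]) open_box_4();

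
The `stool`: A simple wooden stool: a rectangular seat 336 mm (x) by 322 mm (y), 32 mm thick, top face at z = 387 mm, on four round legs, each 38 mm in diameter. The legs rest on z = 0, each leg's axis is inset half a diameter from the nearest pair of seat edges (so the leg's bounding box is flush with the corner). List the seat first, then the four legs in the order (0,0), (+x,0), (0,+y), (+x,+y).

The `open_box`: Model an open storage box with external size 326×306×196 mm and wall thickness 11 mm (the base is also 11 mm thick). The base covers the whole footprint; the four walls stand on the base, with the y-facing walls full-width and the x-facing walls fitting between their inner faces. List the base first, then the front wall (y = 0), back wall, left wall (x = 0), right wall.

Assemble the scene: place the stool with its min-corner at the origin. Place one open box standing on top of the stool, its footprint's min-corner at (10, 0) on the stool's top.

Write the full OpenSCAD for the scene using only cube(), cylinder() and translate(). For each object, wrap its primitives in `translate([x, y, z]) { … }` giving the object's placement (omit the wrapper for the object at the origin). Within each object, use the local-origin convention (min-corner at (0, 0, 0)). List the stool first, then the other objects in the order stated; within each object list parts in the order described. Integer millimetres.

translate([0, 0, 355]) cube([336, 322, 32]);
translate([19, 19, 0]) cylinder(h = 355, r = 19);
translate([317, 19, 0]) cylinder(h = 355, r = 19);
translate([19, 303, 0]) cylinder(h = 355, r = 19);
translate([317, 303, 0]) cylinder(h = 355, r = 19);
translate([10, 0, 387]) {
  cube([326, 306, 11]);
  translate([0, 0, 11]) cube([326, 11, 185]);
  translate([0, 295, 11]) cube([326, 11, 185]);
  translate([0, 11, 11]) cube([11, 284, 185]);
  translate([315, 11, 11]) cube([11, 284, 185]);
}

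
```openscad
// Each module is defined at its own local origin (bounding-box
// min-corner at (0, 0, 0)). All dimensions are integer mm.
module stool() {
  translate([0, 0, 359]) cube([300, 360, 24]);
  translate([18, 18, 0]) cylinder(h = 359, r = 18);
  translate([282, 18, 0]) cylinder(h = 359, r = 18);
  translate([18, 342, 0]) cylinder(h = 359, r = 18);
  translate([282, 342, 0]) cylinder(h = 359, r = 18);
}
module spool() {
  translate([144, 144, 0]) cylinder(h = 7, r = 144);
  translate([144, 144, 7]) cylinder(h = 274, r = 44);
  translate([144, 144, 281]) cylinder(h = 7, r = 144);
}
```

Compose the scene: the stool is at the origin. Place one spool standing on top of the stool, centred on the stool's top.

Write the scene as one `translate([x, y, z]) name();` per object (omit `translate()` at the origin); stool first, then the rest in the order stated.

stool();
translate([6, 36, 383]) spool();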